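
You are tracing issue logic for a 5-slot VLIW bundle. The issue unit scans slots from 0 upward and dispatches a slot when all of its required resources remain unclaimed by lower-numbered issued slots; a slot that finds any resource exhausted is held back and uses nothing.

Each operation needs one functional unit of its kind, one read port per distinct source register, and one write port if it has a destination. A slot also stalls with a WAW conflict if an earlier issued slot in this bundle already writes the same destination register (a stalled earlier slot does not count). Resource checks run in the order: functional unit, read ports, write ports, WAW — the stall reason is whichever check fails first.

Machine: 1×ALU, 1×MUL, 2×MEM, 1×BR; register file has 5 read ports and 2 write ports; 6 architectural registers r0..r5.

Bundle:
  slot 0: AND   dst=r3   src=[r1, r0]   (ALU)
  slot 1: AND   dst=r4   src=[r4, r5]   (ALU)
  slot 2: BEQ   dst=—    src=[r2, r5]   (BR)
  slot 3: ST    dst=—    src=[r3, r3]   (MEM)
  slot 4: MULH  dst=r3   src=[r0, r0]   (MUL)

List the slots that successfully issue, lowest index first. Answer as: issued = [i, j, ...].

slot 0 (ALU): ISSUE — free A0,Mu1,Ld2,B1 rp3 wp1
slot 1 (ALU): stall FU — free A0,Mu1,Ld2,B1 rp3 wp1
slot 2 (BR): ISSUE — free A0,Mu1,Ld2,B0 rp1 wp1
slot 3 (MEM): ISSUE — free A0,Mu1,Ld1,B0 rp0 wp1
slot 4 (MUL): stall RD_PORT — free A0,Mu1,Ld1,B0 rp0 wp1

issued = [0, 2, 3]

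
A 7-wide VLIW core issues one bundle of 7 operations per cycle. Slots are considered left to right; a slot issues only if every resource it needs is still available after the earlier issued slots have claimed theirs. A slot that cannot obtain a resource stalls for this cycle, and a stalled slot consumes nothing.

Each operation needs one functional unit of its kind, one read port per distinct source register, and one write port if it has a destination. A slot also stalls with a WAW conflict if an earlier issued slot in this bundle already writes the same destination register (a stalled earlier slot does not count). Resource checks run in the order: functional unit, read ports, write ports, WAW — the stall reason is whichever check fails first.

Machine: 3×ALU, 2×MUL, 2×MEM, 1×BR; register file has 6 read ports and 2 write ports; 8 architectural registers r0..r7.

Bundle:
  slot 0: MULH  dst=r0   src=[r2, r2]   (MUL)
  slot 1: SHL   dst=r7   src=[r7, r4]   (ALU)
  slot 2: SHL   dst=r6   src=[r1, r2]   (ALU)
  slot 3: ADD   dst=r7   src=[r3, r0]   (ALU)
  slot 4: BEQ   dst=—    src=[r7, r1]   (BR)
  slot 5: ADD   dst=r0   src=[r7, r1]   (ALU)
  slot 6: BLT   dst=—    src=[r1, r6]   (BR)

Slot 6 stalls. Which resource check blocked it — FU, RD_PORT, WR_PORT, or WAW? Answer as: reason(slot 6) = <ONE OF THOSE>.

reason(slot 6) = FU

#0 MUL src=r2,r2 dispatched  <A:3 Mu:1 Ld:2 B:1 rd:5 wr:1>
#1 ALU src=r7,r4 dispatched  <A:2 Mu:1 Ld:2 B:1 rd:3 wr:0>
#2 ALU src=r1,r2 held:WR_PORT  <A:2 Mu:1 Ld:2 B:1 rd:3 wr:0>
#3 ALU src=r3,r0 held:WR_PORT  <A:2 Mu:1 Ld:2 B:1 rd:3 wr:0>
#4 BR src=r7,r1 dispatched  <A:2 Mu:1 Ld:2 B:0 rd:1 wr:0>
#5 ALU src=r7,r1 held:RD_PORT  <A:2 Mu:1 Ld:2 B:0 rd:1 wr:0>
#6 BR src=r1,r6 held:FU  <A:2 Mu:1 Ld:2 B:0 rd:1 wr:0>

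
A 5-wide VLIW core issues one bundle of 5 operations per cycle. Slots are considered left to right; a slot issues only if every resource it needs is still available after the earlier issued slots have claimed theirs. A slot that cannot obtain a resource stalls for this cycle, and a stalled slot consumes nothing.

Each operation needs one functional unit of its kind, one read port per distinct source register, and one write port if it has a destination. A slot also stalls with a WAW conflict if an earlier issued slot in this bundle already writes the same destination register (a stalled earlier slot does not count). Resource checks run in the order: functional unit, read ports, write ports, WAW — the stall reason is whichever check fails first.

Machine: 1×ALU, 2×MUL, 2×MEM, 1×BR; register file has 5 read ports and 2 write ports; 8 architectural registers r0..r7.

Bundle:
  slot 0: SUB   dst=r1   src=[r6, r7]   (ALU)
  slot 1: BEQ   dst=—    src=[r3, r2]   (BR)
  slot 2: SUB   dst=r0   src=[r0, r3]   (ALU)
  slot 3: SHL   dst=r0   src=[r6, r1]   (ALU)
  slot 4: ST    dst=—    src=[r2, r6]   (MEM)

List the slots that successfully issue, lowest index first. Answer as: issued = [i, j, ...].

  0. ALU→r1 ⇒ go  {0A/2Mu/2Ld/1B | 3r 1w}
  1. BR ⇒ go  {0A/2Mu/2Ld/0B | 1r 1w}
  2. ALU→r0 ⇒ no(FU)  {0A/2Mu/2Ld/0B | 1r 1w}
  3. ALU→r0 ⇒ no(FU)  {0A/2Mu/2Ld/0B | 1r 1w}
  4. MEM ⇒ no(RD_PORT)  {0A/2Mu/2Ld/0B | 1r 1w}

issued = [0, 1]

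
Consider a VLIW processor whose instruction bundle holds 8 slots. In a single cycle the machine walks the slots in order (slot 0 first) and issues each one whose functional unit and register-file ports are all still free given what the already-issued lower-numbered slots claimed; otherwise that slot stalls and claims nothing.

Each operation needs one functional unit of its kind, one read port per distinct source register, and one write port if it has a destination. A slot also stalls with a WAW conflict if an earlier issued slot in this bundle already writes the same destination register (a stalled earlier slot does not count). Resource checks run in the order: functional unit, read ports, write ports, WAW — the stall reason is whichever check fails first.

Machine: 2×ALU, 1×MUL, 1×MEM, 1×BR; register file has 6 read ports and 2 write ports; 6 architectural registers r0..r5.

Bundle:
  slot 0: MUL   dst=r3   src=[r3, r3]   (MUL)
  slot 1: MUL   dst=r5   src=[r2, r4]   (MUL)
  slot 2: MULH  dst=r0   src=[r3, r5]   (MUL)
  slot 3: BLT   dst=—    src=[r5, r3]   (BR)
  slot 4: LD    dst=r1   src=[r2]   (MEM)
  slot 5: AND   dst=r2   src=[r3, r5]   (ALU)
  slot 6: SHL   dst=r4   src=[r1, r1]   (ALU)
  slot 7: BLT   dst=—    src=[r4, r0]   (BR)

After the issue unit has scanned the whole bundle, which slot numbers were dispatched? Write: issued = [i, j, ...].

issued = [0, 3, 4]

[0] MUL needs rd=1 wr=1: ok; after: ALU=2 MUL=0 MEM=1 BR=1, R=5, W=1
[1] MUL needs rd=2 wr=1: FU; after: ALU=2 MUL=0 MEM=1 BR=1, R=5, W=1
[2] MUL needs rd=2 wr=1: FU; after: ALU=2 MUL=0 MEM=1 BR=1, R=5, W=1
[3] BR needs rd=2 wr=0: ok; after: ALU=2 MUL=0 MEM=1 BR=0, R=3, W=1
[4] MEM needs rd=1 wr=1: ok; after: ALU=2 MUL=0 MEM=0 BR=0, R=2, W=0
[5] ALU needs rd=2 wr=1: WR_PORT; after: ALU=2 MUL=0 MEM=0 BR=0, R=2, W=0
[6] ALU needs rd=1 wr=1: WR_PORT; after: ALU=2 MUL=0 MEM=0 BR=0, R=2, W=0
[7] BR needs rd=2 wr=0: FU; after: ALU=2 MUL=0 MEM=0 BR=0, R=2, W=0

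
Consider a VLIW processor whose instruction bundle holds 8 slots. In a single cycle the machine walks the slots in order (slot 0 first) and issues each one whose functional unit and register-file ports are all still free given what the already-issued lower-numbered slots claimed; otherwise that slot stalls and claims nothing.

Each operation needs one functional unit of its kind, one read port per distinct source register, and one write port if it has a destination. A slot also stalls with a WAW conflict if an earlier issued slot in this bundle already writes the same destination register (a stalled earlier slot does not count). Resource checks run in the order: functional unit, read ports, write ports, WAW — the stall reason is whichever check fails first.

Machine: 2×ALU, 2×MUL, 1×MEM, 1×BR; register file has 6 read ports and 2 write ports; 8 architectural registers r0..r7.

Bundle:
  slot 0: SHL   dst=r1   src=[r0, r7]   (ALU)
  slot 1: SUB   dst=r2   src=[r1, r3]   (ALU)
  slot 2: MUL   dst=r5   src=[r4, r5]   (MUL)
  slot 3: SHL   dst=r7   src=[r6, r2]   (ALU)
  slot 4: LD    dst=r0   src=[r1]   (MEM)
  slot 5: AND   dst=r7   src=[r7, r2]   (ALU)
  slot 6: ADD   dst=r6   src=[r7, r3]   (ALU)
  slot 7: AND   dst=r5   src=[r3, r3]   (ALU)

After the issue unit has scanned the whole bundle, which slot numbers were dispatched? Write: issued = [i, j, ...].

issued = [0, 1]

[0] ALU needs rd=2 wr=1: ok; after: ALU=1 MUL=2 MEM=1 BR=1, R=4, W=1
[1] ALU needs rd=2 wr=1: ok; after: ALU=0 MUL=2 MEM=1 BR=1, R=2, W=0
[2] MUL needs rd=2 wr=1: WR_PORT; after: ALU=0 MUL=2 MEM=1 BR=1, R=2, W=0
[3] ALU needs rd=2 wr=1: FU; after: ALU=0 MUL=2 MEM=1 BR=1, R=2, W=0
[4] MEM needs rd=1 wr=1: WR_PORT; after: ALU=0 MUL=2 MEM=1 BR=1, R=2, W=0
[5] ALU needs rd=2 wr=1: FU; after: ALU=0 MUL=2 MEM=1 BR=1, R=2, W=0
[6] ALU needs rd=2 wr=1: FU; after: ALU=0 MUL=2 MEM=1 BR=1, R=2, W=0
[7] ALU needs rd=1 wr=1: FU; after: ALU=0 MUL=2 MEM=1 BR=1, R=2, W=0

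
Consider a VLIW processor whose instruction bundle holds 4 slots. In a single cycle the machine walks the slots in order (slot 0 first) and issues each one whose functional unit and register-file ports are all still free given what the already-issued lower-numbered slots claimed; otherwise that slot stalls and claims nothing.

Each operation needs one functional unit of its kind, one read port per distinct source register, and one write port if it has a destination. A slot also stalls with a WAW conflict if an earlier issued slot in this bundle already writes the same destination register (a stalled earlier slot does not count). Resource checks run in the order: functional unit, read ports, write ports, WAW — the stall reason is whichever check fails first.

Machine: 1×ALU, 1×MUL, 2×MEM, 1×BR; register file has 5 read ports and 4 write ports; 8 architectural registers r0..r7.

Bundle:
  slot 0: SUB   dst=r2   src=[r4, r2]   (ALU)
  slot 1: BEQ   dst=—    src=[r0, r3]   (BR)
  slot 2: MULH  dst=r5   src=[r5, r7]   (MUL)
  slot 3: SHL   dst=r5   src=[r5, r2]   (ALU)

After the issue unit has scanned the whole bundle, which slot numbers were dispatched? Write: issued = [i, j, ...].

issued = [0, 1]

(0) want 1×ALU +2rd +1wr — yes → AL0|MU1|ME2|BR1|rd3|wr3
(1) want 1×BR +2rd +0wr — yes → AL0|MU1|ME2|BR0|rd1|wr3
(2) want 1×MUL +2rd +1wr — RD_PORT → AL0|MU1|ME2|BR0|rd1|wr3
(3) want 1×ALU +2rd +1wr — FU → AL0|MU1|ME2|BR0|rd1|wr3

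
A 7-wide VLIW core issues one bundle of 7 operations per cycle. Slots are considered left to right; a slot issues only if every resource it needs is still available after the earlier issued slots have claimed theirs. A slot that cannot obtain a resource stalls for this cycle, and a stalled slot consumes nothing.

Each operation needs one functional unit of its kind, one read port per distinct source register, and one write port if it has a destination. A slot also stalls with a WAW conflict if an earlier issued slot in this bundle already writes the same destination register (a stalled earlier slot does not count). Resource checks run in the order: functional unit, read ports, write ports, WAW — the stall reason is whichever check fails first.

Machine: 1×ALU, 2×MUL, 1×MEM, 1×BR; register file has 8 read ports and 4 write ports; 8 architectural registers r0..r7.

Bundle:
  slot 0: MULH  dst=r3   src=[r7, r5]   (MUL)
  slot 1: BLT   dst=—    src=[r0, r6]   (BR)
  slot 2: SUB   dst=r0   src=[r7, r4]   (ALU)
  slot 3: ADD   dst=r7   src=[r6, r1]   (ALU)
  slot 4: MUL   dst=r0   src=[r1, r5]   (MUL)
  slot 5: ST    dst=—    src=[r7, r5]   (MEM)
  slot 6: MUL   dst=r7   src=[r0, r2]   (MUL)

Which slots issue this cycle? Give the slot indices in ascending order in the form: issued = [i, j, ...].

#0 MUL src=r7,r5 dispatched  <A:1 Mu:1 Ld:1 B:1 rd:6 wr:3>
#1 BR src=r0,r6 dispatched  <A:1 Mu:1 Ld:1 B:0 rd:4 wr:3>
#2 ALU src=r7,r4 dispatched  <A:0 Mu:1 Ld:1 B:0 rd:2 wr:2>
#3 ALU src=r6,r1 held:FU  <A:0 Mu:1 Ld:1 B:0 rd:2 wr:2>
#4 MUL src=r1,r5 held:WAW  <A:0 Mu:1 Ld:1 B:0 rd:2 wr:2>
#5 MEM src=r7,r5 dispatched  <A:0 Mu:1 Ld:0 B:0 rd:0 wr:2>
#6 MUL src=r0,r2 held:RD_PORT  <A:0 Mu:1 Ld:0 B:0 rd:0 wr:2>

issued = [0, 1, 2, 5]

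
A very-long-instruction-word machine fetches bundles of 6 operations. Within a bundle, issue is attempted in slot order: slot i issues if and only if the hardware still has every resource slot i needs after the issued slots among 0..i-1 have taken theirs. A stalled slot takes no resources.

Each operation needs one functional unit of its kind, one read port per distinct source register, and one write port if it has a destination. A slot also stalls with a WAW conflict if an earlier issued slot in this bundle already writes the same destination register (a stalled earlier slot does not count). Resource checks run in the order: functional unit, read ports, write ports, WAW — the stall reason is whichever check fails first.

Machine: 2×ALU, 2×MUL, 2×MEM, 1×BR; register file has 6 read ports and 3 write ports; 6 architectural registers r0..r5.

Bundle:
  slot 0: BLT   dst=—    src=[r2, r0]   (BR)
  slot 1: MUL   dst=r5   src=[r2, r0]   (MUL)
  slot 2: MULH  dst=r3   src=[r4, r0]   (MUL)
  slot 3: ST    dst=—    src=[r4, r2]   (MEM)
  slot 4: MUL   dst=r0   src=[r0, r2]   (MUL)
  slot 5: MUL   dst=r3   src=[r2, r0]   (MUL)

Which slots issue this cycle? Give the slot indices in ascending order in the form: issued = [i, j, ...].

#0 BR src=r2,r0 dispatched  <A:2 Mu:2 Ld:2 B:0 rd:4 wr:3>
#1 MUL src=r2,r0 dispatched  <A:2 Mu:1 Ld:2 B:0 rd:2 wr:2>
#2 MUL src=r4,r0 dispatched  <A:2 Mu:0 Ld:2 B:0 rd:0 wr:1>
#3 MEM src=r4,r2 held:RD_PORT  <A:2 Mu:0 Ld:2 B:0 rd:0 wr:1>
#4 MUL src=r0,r2 held:FU  <A:2 Mu:0 Ld:2 B:0 rd:0 wr:1>
#5 MUL src=r2,r0 held:FU  <A:2 Mu:0 Ld:2 B:0 rd:0 wr:1>

issued = [0, 1, 2]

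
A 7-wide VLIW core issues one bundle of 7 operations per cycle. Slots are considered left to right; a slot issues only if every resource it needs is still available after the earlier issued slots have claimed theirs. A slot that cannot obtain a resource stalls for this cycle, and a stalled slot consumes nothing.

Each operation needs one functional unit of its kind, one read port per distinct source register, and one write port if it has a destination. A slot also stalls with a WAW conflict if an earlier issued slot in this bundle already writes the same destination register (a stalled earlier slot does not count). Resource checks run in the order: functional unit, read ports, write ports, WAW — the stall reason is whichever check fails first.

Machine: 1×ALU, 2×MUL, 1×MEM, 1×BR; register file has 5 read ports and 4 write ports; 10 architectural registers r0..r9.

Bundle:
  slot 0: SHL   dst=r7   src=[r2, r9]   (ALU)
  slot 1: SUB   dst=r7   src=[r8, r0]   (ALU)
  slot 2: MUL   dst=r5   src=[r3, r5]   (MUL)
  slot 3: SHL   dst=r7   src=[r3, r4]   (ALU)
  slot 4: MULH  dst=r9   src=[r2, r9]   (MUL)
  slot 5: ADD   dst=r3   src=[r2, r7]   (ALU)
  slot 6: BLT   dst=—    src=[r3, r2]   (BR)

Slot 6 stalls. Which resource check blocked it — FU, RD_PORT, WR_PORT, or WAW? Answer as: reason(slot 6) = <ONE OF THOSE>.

slot 0 (ALU): ISSUE — free A0,Mu2,Ld1,B1 rp3 wp3
slot 1 (ALU): stall FU — free A0,Mu2,Ld1,B1 rp3 wp3
slot 2 (MUL): ISSUE — free A0,Mu1,Ld1,B1 rp1 wp2
slot 3 (ALU): stall FU — free A0,Mu1,Ld1,B1 rp1 wp2
slot 4 (MUL): stall RD_PORT — free A0,Mu1,Ld1,B1 rp1 wp2
slot 5 (ALU): stall FU — free A0,Mu1,Ld1,B1 rp1 wp2
slot 6 (BR): stall RD_PORT — free A0,Mu1,Ld1,B1 rp1 wp2

reason(slot 6) = RD_PORT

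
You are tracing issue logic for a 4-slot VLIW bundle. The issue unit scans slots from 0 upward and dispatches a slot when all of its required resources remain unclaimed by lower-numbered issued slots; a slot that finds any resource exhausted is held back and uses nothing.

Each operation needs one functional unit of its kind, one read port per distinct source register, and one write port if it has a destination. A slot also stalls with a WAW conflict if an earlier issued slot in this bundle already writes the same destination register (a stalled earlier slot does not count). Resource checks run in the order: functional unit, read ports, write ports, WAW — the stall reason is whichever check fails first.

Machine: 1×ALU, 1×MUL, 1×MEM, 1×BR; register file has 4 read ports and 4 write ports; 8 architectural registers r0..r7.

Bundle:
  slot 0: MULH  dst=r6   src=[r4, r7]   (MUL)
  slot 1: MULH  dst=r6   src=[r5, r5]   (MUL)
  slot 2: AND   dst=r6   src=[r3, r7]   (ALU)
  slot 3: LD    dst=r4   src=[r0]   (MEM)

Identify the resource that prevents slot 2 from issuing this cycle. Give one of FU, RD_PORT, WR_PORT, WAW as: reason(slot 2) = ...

reason(slot 2) = WAW

#0 MUL src=r4,r7 dispatched  <A:1 Mu:0 Ld:1 B:1 rd:2 wr:3>
#1 MUL src=r5,r5 held:FU  <A:1 Mu:0 Ld:1 B:1 rd:2 wr:3>
#2 ALU src=r3,r7 held:WAW  <A:1 Mu:0 Ld:1 B:1 rd:2 wr:3>
#3 MEM src=r0 dispatched  <A:1 Mu:0 Ld:0 B:1 rd:1 wr:2>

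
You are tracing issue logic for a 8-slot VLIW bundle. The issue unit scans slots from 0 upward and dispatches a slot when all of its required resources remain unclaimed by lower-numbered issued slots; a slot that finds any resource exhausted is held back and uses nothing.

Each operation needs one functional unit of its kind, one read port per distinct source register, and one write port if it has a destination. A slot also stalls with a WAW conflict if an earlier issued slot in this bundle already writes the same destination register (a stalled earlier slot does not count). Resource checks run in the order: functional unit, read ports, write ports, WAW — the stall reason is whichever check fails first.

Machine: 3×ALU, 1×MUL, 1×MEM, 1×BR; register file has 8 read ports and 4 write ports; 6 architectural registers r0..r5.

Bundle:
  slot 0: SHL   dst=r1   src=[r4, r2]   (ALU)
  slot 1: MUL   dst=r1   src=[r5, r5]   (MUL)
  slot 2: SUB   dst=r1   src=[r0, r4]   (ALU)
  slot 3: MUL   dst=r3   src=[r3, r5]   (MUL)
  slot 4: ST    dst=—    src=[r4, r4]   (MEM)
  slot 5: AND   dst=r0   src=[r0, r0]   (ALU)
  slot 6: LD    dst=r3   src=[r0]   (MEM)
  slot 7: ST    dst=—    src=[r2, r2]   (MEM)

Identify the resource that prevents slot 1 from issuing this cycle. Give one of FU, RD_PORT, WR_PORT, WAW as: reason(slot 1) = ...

#0 ALU src=r4,r2 dispatched  <A:2 Mu:1 Ld:1 B:1 rd:6 wr:3>
#1 MUL src=r5,r5 held:WAW  <A:2 Mu:1 Ld:1 B:1 rd:6 wr:3>
#2 ALU src=r0,r4 held:WAW  <A:2 Mu:1 Ld:1 B:1 rd:6 wr:3>
#3 MUL src=r3,r5 dispatched  <A:2 Mu:0 Ld:1 B:1 rd:4 wr:2>
#4 MEM src=r4,r4 dispatched  <A:2 Mu:0 Ld:0 B:1 rd:3 wr:2>
#5 ALU src=r0,r0 dispatched  <A:1 Mu:0 Ld:0 B:1 rd:2 wr:1>
#6 MEM src=r0 held:FU  <A:1 Mu:0 Ld:0 B:1 rd:2 wr:1>
#7 MEM src=r2,r2 held:FU  <A:1 Mu:0 Ld:0 B:1 rd:2 wr:1>

reason(slot 1) = WAW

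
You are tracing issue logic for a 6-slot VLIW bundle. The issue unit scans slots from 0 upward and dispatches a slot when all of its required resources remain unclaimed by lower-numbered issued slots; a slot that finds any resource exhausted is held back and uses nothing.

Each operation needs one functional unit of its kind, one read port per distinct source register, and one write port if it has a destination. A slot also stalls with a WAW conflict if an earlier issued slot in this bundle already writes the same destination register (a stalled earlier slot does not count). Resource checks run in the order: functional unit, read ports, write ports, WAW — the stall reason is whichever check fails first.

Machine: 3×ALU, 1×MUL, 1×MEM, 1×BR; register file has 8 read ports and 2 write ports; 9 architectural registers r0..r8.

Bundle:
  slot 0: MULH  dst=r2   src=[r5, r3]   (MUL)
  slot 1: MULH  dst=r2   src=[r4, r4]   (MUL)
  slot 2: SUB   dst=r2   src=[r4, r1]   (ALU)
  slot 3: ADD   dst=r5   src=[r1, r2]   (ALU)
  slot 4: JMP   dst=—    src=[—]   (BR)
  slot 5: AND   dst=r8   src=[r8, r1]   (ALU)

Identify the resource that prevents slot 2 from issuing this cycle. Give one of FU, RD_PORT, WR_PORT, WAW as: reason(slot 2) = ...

reason(slot 2) = WAW

slot 0 (MUL): ISSUE — free A3,Mu0,Ld1,B1 rp6 wp1
slot 1 (MUL): stall FU — free A3,Mu0,Ld1,B1 rp6 wp1
slot 2 (ALU): stall WAW — free A3,Mu0,Ld1,B1 rp6 wp1
slot 3 (ALU): ISSUE — free A2,Mu0,Ld1,B1 rp4 wp0
slot 4 (BR): ISSUE — free A2,Mu0,Ld1,B0 rp4 wp0
slot 5 (ALU): stall WR_PORT — free A2,Mu0,Ld1,B0 rp4 wp0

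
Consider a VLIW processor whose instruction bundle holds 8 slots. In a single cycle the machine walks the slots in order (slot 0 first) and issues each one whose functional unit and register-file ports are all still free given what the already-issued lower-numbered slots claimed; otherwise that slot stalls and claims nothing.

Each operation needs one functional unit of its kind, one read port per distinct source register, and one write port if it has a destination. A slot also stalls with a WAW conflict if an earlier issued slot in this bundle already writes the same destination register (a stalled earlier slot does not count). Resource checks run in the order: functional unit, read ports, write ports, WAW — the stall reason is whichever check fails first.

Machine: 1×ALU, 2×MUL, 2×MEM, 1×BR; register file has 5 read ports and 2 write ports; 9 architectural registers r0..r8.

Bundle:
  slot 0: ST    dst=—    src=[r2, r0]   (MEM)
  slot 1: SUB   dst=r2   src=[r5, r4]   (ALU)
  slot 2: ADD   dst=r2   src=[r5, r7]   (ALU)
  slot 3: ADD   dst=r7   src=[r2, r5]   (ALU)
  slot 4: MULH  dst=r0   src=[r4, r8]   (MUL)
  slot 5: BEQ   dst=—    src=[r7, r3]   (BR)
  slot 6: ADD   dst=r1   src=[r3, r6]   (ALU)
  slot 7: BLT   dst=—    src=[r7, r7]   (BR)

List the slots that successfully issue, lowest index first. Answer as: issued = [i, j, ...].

[0] MEM needs rd=2 wr=0: ok; after: ALU=1 MUL=2 MEM=1 BR=1, R=3, W=2
[1] ALU needs rd=2 wr=1: ok; after: ALU=0 MUL=2 MEM=1 BR=1, R=1, W=1
[2] ALU needs rd=2 wr=1: FU; after: ALU=0 MUL=2 MEM=1 BR=1, R=1, W=1
[3] ALU needs rd=2 wr=1: FU; after: ALU=0 MUL=2 MEM=1 BR=1, R=1, W=1
[4] MUL needs rd=2 wr=1: RD_PORT; after: ALU=0 MUL=2 MEM=1 BR=1, R=1, W=1
[5] BR needs rd=2 wr=0: RD_PORT; after: ALU=0 MUL=2 MEM=1 BR=1, R=1, W=1
[6] ALU needs rd=2 wr=1: FU; after: ALU=0 MUL=2 MEM=1 BR=1, R=1, W=1
[7] BR needs rd=1 wr=0: ok; after: ALU=0 MUL=2 MEM=1 BR=0, R=0, W=1

issued = [0, 1, 7]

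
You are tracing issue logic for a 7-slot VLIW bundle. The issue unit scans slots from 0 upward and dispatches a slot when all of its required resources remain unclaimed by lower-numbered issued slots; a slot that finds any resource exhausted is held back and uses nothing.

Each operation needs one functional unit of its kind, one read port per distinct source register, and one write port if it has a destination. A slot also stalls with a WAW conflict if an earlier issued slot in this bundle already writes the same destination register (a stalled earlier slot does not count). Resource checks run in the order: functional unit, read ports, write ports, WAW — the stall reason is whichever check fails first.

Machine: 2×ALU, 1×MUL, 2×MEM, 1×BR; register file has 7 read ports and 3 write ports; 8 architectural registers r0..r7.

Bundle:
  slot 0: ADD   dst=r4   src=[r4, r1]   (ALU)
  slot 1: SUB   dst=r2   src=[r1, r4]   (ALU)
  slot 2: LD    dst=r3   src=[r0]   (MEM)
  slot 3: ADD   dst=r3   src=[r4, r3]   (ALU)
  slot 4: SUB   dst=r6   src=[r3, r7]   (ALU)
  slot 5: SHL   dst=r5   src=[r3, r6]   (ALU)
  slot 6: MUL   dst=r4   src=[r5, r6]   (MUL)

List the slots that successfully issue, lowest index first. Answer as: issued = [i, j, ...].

[0] ALU needs rd=2 wr=1: ok; after: ALU=1 MUL=1 MEM=2 BR=1, R=5, W=2
[1] ALU needs rd=2 wr=1: ok; after: ALU=0 MUL=1 MEM=2 BR=1, R=3, W=1
[2] MEM needs rd=1 wr=1: ok; after: ALU=0 MUL=1 MEM=1 BR=1, R=2, W=0
[3] ALU needs rd=2 wr=1: FU; after: ALU=0 MUL=1 MEM=1 BR=1, R=2, W=0
[4] ALU needs rd=2 wr=1: FU; after: ALU=0 MUL=1 MEM=1 BR=1, R=2, W=0
[5] ALU needs rd=2 wr=1: FU; after: ALU=0 MUL=1 MEM=1 BR=1, R=2, W=0
[6] MUL needs rd=2 wr=1: WR_PORT; after: ALU=0 MUL=1 MEM=1 BR=1, R=2, W=0

issued = [0, 1, 2]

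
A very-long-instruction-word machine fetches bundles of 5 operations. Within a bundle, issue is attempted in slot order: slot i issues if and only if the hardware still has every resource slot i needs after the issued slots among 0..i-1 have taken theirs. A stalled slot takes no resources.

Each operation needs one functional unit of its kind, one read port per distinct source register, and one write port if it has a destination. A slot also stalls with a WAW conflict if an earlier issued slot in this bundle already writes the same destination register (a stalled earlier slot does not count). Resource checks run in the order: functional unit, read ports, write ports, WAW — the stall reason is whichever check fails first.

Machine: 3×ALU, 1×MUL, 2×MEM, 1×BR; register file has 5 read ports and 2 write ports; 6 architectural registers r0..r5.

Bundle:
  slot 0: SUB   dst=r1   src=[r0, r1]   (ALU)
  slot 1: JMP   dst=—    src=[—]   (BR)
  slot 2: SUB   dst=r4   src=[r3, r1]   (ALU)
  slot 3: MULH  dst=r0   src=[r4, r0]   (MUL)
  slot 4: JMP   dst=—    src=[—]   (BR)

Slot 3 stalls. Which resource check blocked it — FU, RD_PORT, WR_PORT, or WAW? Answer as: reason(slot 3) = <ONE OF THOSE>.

slot 0 (ALU): ISSUE — free A2,Mu1,Ld2,B1 rp3 wp1
slot 1 (BR): ISSUE — free A2,Mu1,Ld2,B0 rp3 wp1
slot 2 (ALU): ISSUE — free A1,Mu1,Ld2,B0 rp1 wp0
slot 3 (MUL): stall RD_PORT — free A1,Mu1,Ld2,B0 rp1 wp0
slot 4 (BR): stall FU — free A1,Mu1,Ld2,B0 rp1 wp0

reason(slot 3) = RD_PORT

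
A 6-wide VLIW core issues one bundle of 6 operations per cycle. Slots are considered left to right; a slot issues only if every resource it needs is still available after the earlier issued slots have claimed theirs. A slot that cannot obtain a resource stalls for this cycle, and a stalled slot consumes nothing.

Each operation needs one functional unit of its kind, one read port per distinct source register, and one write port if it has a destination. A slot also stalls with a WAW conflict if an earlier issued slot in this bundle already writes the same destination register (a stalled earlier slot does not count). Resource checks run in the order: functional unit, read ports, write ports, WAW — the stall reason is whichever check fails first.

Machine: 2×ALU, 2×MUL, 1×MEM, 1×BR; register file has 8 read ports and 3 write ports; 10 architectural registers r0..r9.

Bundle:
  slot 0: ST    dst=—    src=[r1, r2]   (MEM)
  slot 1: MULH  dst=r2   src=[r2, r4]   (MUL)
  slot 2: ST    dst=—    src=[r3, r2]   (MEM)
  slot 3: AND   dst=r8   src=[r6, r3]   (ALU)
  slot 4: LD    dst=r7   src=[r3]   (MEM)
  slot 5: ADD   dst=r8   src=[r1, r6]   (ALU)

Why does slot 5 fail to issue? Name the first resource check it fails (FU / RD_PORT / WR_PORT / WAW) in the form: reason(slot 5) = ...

slot 0 (MEM): ISSUE — free A2,Mu2,Ld0,B1 rp6 wp3
slot 1 (MUL): ISSUE — free A2,Mu1,Ld0,B1 rp4 wp2
slot 2 (MEM): stall FU — free A2,Mu1,Ld0,B1 rp4 wp2
slot 3 (ALU): ISSUE — free A1,Mu1,Ld0,B1 rp2 wp1
slot 4 (MEM): stall FU — free A1,Mu1,Ld0,B1 rp2 wp1
slot 5 (ALU): stall WAW — free A1,Mu1,Ld0,B1 rp2 wp1

reason(slot 5) = WAW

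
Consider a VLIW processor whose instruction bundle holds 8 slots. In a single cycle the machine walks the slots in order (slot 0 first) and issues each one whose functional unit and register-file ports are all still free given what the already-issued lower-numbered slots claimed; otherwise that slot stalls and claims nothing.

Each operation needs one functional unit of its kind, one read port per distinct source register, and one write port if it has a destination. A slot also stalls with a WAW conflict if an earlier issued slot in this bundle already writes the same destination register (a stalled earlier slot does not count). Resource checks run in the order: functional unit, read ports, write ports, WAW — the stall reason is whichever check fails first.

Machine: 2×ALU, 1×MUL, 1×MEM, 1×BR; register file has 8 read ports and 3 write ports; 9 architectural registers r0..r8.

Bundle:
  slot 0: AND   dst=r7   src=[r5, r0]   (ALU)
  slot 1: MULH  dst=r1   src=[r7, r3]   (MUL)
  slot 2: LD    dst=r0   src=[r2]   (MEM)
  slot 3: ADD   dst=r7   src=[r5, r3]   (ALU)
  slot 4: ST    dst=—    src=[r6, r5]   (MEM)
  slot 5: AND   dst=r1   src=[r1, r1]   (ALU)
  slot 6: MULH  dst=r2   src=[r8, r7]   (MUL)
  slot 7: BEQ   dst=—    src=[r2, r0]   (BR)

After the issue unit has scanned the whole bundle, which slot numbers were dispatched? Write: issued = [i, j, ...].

issued = [0, 1, 2, 7]

[0] ALU needs rd=2 wr=1: ok; after: ALU=1 MUL=1 MEM=1 BR=1, R=6, W=2
[1] MUL needs rd=2 wr=1: ok; after: ALU=1 MUL=0 MEM=1 BR=1, R=4, W=1
[2] MEM needs rd=1 wr=1: ok; after: ALU=1 MUL=0 MEM=0 BR=1, R=3, W=0
[3] ALU needs rd=2 wr=1: WR_PORT; after: ALU=1 MUL=0 MEM=0 BR=1, R=3, W=0
[4] MEM needs rd=2 wr=0: FU; after: ALU=1 MUL=0 MEM=0 BR=1, R=3, W=0
[5] ALU needs rd=1 wr=1: WR_PORT; after: ALU=1 MUL=0 MEM=0 BR=1, R=3, W=0
[6] MUL needs rd=2 wr=1: FU; after: ALU=1 MUL=0 MEM=0 BR=1, R=3, W=0
[7] BR needs rd=2 wr=0: ok; after: ALU=1 MUL=0 MEM=0 BR=0, R=1, W=0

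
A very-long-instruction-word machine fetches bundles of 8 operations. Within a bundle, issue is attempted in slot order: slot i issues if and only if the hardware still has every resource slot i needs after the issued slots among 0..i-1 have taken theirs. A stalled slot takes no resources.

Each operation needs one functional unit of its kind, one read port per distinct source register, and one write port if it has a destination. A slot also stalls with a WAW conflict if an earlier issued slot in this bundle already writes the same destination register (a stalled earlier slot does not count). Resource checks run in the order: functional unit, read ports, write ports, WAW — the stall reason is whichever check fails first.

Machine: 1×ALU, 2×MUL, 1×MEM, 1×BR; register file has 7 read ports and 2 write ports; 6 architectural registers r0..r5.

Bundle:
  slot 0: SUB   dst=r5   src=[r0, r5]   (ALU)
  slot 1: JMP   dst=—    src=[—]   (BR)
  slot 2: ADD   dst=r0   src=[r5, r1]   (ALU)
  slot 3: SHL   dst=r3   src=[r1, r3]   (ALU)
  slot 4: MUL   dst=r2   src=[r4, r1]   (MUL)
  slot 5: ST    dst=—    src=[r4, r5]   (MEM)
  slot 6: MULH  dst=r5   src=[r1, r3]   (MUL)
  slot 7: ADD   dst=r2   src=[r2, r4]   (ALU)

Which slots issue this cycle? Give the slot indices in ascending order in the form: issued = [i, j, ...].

issued = [0, 1, 4, 5]

  0. ALU→r5 ⇒ go  {0A/2Mu/1Ld/1B | 5r 1w}
  1. BR ⇒ go  {0A/2Mu/1Ld/0B | 5r 1w}
  2. ALU→r0 ⇒ no(FU)  {0A/2Mu/1Ld/0B | 5r 1w}
  3. ALU→r3 ⇒ no(FU)  {0A/2Mu/1Ld/0B | 5r 1w}
  4. MUL→r2 ⇒ go  {0A/1Mu/1Ld/0B | 3r 0w}
  5. MEM ⇒ go  {0A/1Mu/0Ld/0B | 1r 0w}
  6. MUL→r5 ⇒ no(RD_PORT)  {0A/1Mu/0Ld/0B | 1r 0w}
  7. ALU→r2 ⇒ no(FU)  {0A/1Mu/0Ld/0B | 1r 0w}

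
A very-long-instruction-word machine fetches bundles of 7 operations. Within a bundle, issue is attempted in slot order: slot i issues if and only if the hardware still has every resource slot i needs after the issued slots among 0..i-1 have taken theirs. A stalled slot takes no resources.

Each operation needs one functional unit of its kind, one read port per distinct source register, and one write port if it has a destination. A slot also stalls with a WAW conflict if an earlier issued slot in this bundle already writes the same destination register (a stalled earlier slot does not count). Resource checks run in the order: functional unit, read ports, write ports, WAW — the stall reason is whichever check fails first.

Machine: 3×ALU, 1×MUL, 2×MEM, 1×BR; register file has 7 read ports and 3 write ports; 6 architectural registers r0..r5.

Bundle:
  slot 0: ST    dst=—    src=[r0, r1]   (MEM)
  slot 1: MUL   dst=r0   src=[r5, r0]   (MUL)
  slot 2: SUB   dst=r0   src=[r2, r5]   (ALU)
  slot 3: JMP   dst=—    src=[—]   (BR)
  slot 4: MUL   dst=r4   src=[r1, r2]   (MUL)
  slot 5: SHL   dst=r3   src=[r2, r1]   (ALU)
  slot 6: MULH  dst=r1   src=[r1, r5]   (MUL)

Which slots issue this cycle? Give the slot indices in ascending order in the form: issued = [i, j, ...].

issued = [0, 1, 3, 5]

slot 0 (MEM): ISSUE — free A3,Mu1,Ld1,B1 rp5 wp3
slot 1 (MUL): ISSUE — free A3,Mu0,Ld1,B1 rp3 wp2
slot 2 (ALU): stall WAW — free A3,Mu0,Ld1,B1 rp3 wp2
slot 3 (BR): ISSUE — free A3,Mu0,Ld1,B0 rp3 wp2
slot 4 (MUL): stall FU — free A3,Mu0,Ld1,B0 rp3 wp2
slot 5 (ALU): ISSUE — free A2,Mu0,Ld1,B0 rp1 wp1
slot 6 (MUL): stall FU — free A2,Mu0,Ld1,B0 rp1 wp1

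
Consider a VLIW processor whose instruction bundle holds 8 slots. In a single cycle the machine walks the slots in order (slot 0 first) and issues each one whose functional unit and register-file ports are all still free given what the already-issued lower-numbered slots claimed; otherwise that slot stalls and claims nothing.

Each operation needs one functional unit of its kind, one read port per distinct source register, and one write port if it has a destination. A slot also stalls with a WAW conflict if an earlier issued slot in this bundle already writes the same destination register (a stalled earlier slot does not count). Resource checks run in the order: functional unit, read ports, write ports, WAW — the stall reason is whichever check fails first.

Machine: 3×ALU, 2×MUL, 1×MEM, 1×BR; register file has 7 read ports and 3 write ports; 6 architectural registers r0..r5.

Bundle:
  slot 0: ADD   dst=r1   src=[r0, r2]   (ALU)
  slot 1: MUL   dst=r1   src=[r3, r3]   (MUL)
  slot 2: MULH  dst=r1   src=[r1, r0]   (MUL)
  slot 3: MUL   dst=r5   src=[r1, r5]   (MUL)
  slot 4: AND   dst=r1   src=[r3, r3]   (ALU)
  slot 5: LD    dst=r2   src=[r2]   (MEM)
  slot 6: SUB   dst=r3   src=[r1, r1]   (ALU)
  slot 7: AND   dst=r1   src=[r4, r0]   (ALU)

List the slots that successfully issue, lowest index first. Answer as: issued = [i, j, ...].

issued = [0, 3, 5]

(0) want 1×ALU +2rd +1wr — yes → AL2|MU2|ME1|BR1|rd5|wr2
(1) want 1×MUL +1rd +1wr — WAW → AL2|MU2|ME1|BR1|rd5|wr2
(2) want 1×MUL +2rd +1wr — WAW → AL2|MU2|ME1|BR1|rd5|wr2
(3) want 1×MUL +2rd +1wr — yes → AL2|MU1|ME1|BR1|rd3|wr1
(4) want 1×ALU +1rd +1wr — WAW → AL2|MU1|ME1|BR1|rd3|wr1
(5) want 1×MEM +1rd +1wr — yes → AL2|MU1|ME0|BR1|rd2|wr0
(6) want 1×ALU +1rd +1wr — WR_PORT → AL2|MU1|ME0|BR1|rd2|wr0
(7) want 1×ALU +2rd +1wr — WR_PORT → AL2|MU1|ME0|BR1|rd2|wr0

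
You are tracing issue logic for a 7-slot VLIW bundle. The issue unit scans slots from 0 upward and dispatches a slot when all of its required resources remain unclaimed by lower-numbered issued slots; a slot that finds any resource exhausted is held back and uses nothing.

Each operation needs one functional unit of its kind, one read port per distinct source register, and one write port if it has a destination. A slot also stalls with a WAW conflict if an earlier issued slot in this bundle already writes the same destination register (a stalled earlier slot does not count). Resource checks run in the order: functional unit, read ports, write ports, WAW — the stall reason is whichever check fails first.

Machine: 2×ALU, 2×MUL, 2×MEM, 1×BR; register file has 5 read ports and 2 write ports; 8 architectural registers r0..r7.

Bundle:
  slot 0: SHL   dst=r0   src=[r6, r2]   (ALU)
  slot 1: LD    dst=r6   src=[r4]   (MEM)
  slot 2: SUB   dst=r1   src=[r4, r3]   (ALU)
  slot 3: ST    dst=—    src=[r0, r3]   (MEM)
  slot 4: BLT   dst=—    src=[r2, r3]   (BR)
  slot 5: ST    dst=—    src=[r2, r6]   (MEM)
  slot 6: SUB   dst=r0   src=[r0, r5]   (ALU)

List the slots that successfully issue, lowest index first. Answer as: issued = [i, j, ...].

issued = [0, 1, 3]

(0) want 1×ALU +2rd +1wr — yes → AL1|MU2|ME2|BR1|rd3|wr1
(1) want 1×MEM +1rd +1wr — yes → AL1|MU2|ME1|BR1|rd2|wr0
(2) want 1×ALU +2rd +1wr — WR_PORT → AL1|MU2|ME1|BR1|rd2|wr0
(3) want 1×MEM +2rd +0wr — yes → AL1|MU2|ME0|BR1|rd0|wr0
(4) want 1×BR +2rd +0wr — RD_PORT → AL1|MU2|ME0|BR1|rd0|wr0
(5) want 1×MEM +2rd +0wr — FU → AL1|MU2|ME0|BR1|rd0|wr0
(6) want 1×ALU +2rd +1wr — RD_PORT → AL1|MU2|ME0|BR1|rd0|wr0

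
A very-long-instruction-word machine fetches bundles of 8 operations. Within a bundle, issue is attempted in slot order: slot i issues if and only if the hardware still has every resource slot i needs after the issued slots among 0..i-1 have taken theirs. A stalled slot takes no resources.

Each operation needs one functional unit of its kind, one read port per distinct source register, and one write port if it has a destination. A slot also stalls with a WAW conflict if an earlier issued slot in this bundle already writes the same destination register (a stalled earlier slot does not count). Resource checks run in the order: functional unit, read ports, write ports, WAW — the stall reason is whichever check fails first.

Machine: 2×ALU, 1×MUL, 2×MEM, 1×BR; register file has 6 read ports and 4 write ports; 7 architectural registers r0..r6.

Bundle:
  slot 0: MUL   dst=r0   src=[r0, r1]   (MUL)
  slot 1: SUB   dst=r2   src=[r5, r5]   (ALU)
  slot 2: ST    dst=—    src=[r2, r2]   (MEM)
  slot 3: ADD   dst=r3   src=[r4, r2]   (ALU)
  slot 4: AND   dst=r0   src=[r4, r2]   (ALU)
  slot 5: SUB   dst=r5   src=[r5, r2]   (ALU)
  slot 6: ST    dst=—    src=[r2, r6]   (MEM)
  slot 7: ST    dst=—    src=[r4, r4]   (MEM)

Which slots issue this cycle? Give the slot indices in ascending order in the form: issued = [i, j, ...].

(0) want 1×MUL +2rd +1wr — yes → AL2|MU0|ME2|BR1|rd4|wr3
(1) want 1×ALU +1rd +1wr — yes → AL1|MU0|ME2|BR1|rd3|wr2
(2) want 1×MEM +1rd +0wr — yes → AL1|MU0|ME1|BR1|rd2|wr2
(3) want 1×ALU +2rd +1wr — yes → AL0|MU0|ME1|BR1|rd0|wr1
(4) want 1×ALU +2rd +1wr — FU → AL0|MU0|ME1|BR1|rd0|wr1
(5) want 1×ALU +2rd +1wr — FU → AL0|MU0|ME1|BR1|rd0|wr1
(6) want 1×MEM +2rd +0wr — RD_PORT → AL0|MU0|ME1|BR1|rd0|wr1
(7) want 1×MEM +1rd +0wr — RD_PORT → AL0|MU0|ME1|BR1|rd0|wr1

issued = [0, 1, 2, 3]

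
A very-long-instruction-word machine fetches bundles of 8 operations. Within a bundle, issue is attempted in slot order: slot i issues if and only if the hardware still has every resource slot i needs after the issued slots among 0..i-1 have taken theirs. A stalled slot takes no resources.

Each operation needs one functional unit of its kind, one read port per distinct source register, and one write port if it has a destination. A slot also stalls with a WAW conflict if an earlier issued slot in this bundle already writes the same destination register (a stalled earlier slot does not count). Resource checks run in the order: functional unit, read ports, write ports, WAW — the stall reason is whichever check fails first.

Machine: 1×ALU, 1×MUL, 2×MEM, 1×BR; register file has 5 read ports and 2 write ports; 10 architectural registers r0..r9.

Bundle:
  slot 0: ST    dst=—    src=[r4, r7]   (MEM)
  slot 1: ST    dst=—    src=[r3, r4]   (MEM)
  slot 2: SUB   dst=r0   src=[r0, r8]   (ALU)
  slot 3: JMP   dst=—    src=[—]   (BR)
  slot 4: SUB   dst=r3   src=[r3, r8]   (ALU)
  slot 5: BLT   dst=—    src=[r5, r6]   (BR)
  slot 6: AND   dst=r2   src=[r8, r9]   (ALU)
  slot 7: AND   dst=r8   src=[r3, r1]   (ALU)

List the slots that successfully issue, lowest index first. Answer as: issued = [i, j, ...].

  0. MEM ⇒ go  {1A/1Mu/1Ld/1B | 3r 2w}
  1. MEM ⇒ go  {1A/1Mu/0Ld/1B | 1r 2w}
  2. ALU→r0 ⇒ no(RD_PORT)  {1A/1Mu/0Ld/1B | 1r 2w}
  3. BR ⇒ go  {1A/1Mu/0Ld/0B | 1r 2w}
  4. ALU→r3 ⇒ no(RD_PORT)  {1A/1Mu/0Ld/0B | 1r 2w}
  5. BR ⇒ no(FU)  {1A/1Mu/0Ld/0B | 1r 2w}
  6. ALU→r2 ⇒ no(RD_PORT)  {1A/1Mu/0Ld/0B | 1r 2w}
  7. ALU→r8 ⇒ no(RD_PORT)  {1A/1Mu/0Ld/0B | 1r 2w}

issued = [0, 1, 3]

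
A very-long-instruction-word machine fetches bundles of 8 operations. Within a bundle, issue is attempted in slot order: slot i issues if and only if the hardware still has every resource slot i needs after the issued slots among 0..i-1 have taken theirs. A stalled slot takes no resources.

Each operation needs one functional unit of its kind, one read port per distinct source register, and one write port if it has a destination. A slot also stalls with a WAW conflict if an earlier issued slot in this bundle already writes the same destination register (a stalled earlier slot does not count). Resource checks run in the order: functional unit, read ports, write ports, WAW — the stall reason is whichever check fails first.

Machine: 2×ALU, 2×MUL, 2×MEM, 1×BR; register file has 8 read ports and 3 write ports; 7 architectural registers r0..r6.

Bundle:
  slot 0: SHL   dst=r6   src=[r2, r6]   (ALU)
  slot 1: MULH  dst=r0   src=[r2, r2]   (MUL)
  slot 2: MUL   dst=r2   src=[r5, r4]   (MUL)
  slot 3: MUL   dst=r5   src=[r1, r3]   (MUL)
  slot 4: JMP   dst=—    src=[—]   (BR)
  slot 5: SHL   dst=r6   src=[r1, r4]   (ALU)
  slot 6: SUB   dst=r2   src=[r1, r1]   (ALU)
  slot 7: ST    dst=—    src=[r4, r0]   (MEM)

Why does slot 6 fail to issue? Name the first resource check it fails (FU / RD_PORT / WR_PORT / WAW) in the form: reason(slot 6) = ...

reason(slot 6) = WR_PORT

#0 ALU src=r2,r6 dispatched  <A:1 Mu:2 Ld:2 B:1 rd:6 wr:2>
#1 MUL src=r2,r2 dispatched  <A:1 Mu:1 Ld:2 B:1 rd:5 wr:1>
#2 MUL src=r5,r4 dispatched  <A:1 Mu:0 Ld:2 B:1 rd:3 wr:0>
#3 MUL src=r1,r3 held:FU  <A:1 Mu:0 Ld:2 B:1 rd:3 wr:0>
#4 BR src=- dispatched  <A:1 Mu:0 Ld:2 B:0 rd:3 wr:0>
#5 ALU src=r1,r4 held:WR_PORT  <A:1 Mu:0 Ld:2 B:0 rd:3 wr:0>
#6 ALU src=r1,r1 held:WR_PORT  <A:1 Mu:0 Ld:2 B:0 rd:3 wr:0>
#7 MEM src=r4,r0 dispatched  <A:1 Mu:0 Ld:1 B:0 rd:1 wr:0>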